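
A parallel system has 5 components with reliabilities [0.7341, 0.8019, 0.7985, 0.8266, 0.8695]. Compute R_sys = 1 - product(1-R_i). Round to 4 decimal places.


Components: [0.7341, 0.8019, 0.7985, 0.8266, 0.8695]
(1 - 0.7341) = 0.2659, running product = 0.2659
(1 - 0.8019) = 0.1981, running product = 0.0527
(1 - 0.7985) = 0.2015, running product = 0.0106
(1 - 0.8266) = 0.1734, running product = 0.0018
(1 - 0.8695) = 0.1305, running product = 0.0002
Product of (1-R_i) = 0.0002
R_sys = 1 - 0.0002 = 0.9998

0.9998


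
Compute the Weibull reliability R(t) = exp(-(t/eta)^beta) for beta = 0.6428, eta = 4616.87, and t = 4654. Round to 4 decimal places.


beta = 0.6428, eta = 4616.87, t = 4654
t/eta = 4654 / 4616.87 = 1.008
(t/eta)^beta = 1.008^0.6428 = 1.0052
R(t) = exp(-1.0052)
R(t) = 0.366

0.366


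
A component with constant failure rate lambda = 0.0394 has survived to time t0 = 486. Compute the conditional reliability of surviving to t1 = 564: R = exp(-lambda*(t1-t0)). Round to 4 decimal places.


lambda = 0.0394
t0 = 486, t1 = 564
t1 - t0 = 78
lambda * (t1-t0) = 0.0394 * 78 = 3.0732
R = exp(-3.0732)
R = 0.0463

0.0463


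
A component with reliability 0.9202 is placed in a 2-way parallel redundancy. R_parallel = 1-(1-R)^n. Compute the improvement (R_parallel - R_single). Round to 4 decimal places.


R_single = 0.9202, n = 2
1 - R_single = 0.0798
(1 - R_single)^n = 0.0798^2 = 0.0064
R_parallel = 1 - 0.0064 = 0.9936
Improvement = 0.9936 - 0.9202
Improvement = 0.0734

0.0734


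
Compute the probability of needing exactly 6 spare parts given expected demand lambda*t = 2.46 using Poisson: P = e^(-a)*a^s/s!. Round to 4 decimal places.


a = 2.46, s = 6
e^(-a) = e^(-2.46) = 0.0854
a^s = 2.46^6 = 221.6209
s! = 720
P = 0.0854 * 221.6209 / 720
P = 0.0263

0.0263


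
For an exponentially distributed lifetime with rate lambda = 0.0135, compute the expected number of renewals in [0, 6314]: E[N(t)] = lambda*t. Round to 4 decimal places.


lambda = 0.0135
t = 6314
E[N(t)] = lambda * t
E[N(t)] = 0.0135 * 6314
E[N(t)] = 85.239

85.239


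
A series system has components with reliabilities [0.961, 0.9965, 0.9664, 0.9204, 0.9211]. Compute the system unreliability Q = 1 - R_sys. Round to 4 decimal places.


Components: [0.961, 0.9965, 0.9664, 0.9204, 0.9211]
After component 1: product = 0.961
After component 2: product = 0.9576
After component 3: product = 0.9255
After component 4: product = 0.8518
After component 5: product = 0.7846
R_sys = 0.7846
Q = 1 - 0.7846 = 0.2154

0.2154


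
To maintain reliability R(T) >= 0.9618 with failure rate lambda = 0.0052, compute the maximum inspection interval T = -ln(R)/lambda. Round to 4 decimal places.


R_target = 0.9618
lambda = 0.0052
-ln(0.9618) = 0.0389
T = 0.0389 / 0.0052
T = 7.4901

7.4901


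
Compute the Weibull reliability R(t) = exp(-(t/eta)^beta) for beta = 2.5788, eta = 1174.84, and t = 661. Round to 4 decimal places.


beta = 2.5788, eta = 1174.84, t = 661
t/eta = 661 / 1174.84 = 0.5626
(t/eta)^beta = 0.5626^2.5788 = 0.2269
R(t) = exp(-0.2269)
R(t) = 0.797

0.797


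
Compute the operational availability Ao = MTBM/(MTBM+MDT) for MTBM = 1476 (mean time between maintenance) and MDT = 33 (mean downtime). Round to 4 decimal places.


MTBM = 1476
MDT = 33
MTBM + MDT = 1509
Ao = 1476 / 1509
Ao = 0.9781

0.9781


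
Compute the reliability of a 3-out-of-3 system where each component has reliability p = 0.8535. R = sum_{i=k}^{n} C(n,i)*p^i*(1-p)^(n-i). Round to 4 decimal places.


k = 3, n = 3, p = 0.8535
i=3: C(3,3)=1 * 0.8535^3 * 0.1465^0 = 0.6217
R = sum of terms = 0.6217

0.6217


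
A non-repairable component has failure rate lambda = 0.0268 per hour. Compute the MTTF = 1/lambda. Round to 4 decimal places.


lambda = 0.0268
MTTF = 1 / 0.0268
MTTF = 37.3134

37.3134


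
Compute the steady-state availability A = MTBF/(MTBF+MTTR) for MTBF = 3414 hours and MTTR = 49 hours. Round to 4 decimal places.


MTBF = 3414
MTTR = 49
MTBF + MTTR = 3463
A = 3414 / 3463
A = 0.9859

0.9859


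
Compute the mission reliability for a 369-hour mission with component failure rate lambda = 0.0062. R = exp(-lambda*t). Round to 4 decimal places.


lambda = 0.0062
mission_time = 369
lambda * t = 0.0062 * 369 = 2.2878
R = exp(-2.2878)
R = 0.1015

0.1015


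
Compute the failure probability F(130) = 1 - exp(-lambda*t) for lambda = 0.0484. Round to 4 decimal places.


lambda = 0.0484, t = 130
lambda * t = 6.292
exp(-6.292) = 0.0019
F(t) = 1 - 0.0019
F(t) = 0.9981

0.9981


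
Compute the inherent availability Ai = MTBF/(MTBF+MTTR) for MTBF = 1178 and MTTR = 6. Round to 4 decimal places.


MTBF = 1178
MTTR = 6
MTBF + MTTR = 1184
Ai = 1178 / 1184
Ai = 0.9949

0.9949


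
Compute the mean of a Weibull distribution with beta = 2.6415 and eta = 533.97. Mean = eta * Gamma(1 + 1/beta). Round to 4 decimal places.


beta = 2.6415, eta = 533.97
1/beta = 0.3786
1 + 1/beta = 1.3786
Gamma(1.3786) = 0.8886
Mean = 533.97 * 0.8886
Mean = 474.5083

474.5083


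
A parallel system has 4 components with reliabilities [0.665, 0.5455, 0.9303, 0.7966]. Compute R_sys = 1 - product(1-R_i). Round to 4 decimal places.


Components: [0.665, 0.5455, 0.9303, 0.7966]
(1 - 0.665) = 0.335, running product = 0.335
(1 - 0.5455) = 0.4545, running product = 0.1523
(1 - 0.9303) = 0.0697, running product = 0.0106
(1 - 0.7966) = 0.2034, running product = 0.0022
Product of (1-R_i) = 0.0022
R_sys = 1 - 0.0022 = 0.9978

0.9978


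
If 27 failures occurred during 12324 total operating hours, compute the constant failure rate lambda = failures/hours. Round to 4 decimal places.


failures = 27
total_hours = 12324
lambda = 27 / 12324
lambda = 0.0022

0.0022


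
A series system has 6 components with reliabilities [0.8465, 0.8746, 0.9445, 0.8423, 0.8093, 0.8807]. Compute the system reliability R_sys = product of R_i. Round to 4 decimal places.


Components: [0.8465, 0.8746, 0.9445, 0.8423, 0.8093, 0.8807]
After component 1 (R=0.8465): product = 0.8465
After component 2 (R=0.8746): product = 0.7403
After component 3 (R=0.9445): product = 0.6993
After component 4 (R=0.8423): product = 0.589
After component 5 (R=0.8093): product = 0.4767
After component 6 (R=0.8807): product = 0.4198
R_sys = 0.4198

0.4198


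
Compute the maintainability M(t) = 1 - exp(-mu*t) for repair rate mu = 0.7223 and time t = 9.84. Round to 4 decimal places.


mu = 0.7223, t = 9.84
mu * t = 0.7223 * 9.84 = 7.1074
exp(-7.1074) = 0.0008
M(t) = 1 - 0.0008
M(t) = 0.9992

0.9992


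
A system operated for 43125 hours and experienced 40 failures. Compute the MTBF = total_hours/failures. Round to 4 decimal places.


total_hours = 43125
failures = 40
MTBF = 43125 / 40
MTBF = 1078.125

1078.125


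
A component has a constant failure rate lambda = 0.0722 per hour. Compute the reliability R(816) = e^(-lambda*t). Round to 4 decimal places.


lambda = 0.0722
t = 816
lambda * t = 58.9152
R(t) = e^(-58.9152)
R(t) = 0.0

0.0


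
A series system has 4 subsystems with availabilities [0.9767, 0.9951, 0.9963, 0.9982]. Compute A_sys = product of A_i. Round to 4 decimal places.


Subsystems: [0.9767, 0.9951, 0.9963, 0.9982]
After subsystem 1 (A=0.9767): product = 0.9767
After subsystem 2 (A=0.9951): product = 0.9719
After subsystem 3 (A=0.9963): product = 0.9683
After subsystem 4 (A=0.9982): product = 0.9666
A_sys = 0.9666

0.9666


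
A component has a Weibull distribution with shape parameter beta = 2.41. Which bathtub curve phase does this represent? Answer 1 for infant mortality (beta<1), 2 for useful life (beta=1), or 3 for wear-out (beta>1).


beta = 2.41
Compare beta to 1:
beta < 1 => infant mortality (phase 1)
beta = 1 => useful life (phase 2)
beta > 1 => wear-out (phase 3)
Since beta = 2.41, this is wear-out (increasing failure rate)
Phase = 3

3


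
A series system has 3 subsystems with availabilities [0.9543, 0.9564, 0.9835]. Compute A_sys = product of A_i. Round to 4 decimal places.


Subsystems: [0.9543, 0.9564, 0.9835]
After subsystem 1 (A=0.9543): product = 0.9543
After subsystem 2 (A=0.9564): product = 0.9127
After subsystem 3 (A=0.9835): product = 0.8976
A_sys = 0.8976

0.8976


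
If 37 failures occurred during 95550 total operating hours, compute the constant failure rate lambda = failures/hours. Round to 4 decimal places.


failures = 37
total_hours = 95550
lambda = 37 / 95550
lambda = 0.0004

0.0004


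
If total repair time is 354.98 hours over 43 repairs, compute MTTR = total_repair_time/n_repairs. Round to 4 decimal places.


total_repair_time = 354.98
n_repairs = 43
MTTR = 354.98 / 43
MTTR = 8.2553

8.2553


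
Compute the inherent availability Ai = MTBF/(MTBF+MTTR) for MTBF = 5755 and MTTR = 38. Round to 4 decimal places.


MTBF = 5755
MTTR = 38
MTBF + MTTR = 5793
Ai = 5755 / 5793
Ai = 0.9934

0.9934


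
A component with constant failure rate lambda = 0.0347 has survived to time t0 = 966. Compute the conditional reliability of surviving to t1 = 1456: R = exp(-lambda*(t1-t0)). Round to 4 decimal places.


lambda = 0.0347
t0 = 966, t1 = 1456
t1 - t0 = 490
lambda * (t1-t0) = 0.0347 * 490 = 17.003
R = exp(-17.003)
R = 0.0

0.0


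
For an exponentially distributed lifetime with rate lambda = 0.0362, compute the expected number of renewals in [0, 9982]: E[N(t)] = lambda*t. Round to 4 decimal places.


lambda = 0.0362
t = 9982
E[N(t)] = lambda * t
E[N(t)] = 0.0362 * 9982
E[N(t)] = 361.3484

361.3484


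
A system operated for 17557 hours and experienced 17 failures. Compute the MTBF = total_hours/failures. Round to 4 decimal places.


total_hours = 17557
failures = 17
MTBF = 17557 / 17
MTBF = 1032.7647

1032.7647


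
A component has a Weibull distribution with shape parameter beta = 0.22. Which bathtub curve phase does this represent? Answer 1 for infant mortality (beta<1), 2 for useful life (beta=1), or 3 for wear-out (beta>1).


beta = 0.22
Compare beta to 1:
beta < 1 => infant mortality (phase 1)
beta = 1 => useful life (phase 2)
beta > 1 => wear-out (phase 3)
Since beta = 0.22, this is infant mortality (decreasing failure rate)
Phase = 1

1


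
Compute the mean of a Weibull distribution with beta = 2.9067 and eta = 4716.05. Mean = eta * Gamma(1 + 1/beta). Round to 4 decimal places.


beta = 2.9067, eta = 4716.05
1/beta = 0.344
1 + 1/beta = 1.344
Gamma(1.344) = 0.8918
Mean = 4716.05 * 0.8918
Mean = 4205.6537

4205.6537


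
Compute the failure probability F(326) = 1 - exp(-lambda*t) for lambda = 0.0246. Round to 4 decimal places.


lambda = 0.0246, t = 326
lambda * t = 8.0196
exp(-8.0196) = 0.0003
F(t) = 1 - 0.0003
F(t) = 0.9997

0.9997


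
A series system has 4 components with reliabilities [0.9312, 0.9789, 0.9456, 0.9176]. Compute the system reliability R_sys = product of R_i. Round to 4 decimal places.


Components: [0.9312, 0.9789, 0.9456, 0.9176]
After component 1 (R=0.9312): product = 0.9312
After component 2 (R=0.9789): product = 0.9116
After component 3 (R=0.9456): product = 0.862
After component 4 (R=0.9176): product = 0.7909
R_sys = 0.7909

0.7909


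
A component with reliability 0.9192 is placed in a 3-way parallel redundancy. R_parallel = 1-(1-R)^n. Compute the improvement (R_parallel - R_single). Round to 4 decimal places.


R_single = 0.9192, n = 3
1 - R_single = 0.0808
(1 - R_single)^n = 0.0808^3 = 0.0005
R_parallel = 1 - 0.0005 = 0.9995
Improvement = 0.9995 - 0.9192
Improvement = 0.0803

0.0803


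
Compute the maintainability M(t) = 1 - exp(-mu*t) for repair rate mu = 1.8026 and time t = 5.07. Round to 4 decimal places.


mu = 1.8026, t = 5.07
mu * t = 1.8026 * 5.07 = 9.1392
exp(-9.1392) = 0.0001
M(t) = 1 - 0.0001
M(t) = 0.9999

0.9999


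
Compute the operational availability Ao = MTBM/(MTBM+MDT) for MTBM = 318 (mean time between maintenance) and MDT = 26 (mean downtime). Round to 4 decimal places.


MTBM = 318
MDT = 26
MTBM + MDT = 344
Ao = 318 / 344
Ao = 0.9244

0.9244


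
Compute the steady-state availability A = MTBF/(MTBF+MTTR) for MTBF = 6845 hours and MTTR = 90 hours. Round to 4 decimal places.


MTBF = 6845
MTTR = 90
MTBF + MTTR = 6935
A = 6845 / 6935
A = 0.987

0.987


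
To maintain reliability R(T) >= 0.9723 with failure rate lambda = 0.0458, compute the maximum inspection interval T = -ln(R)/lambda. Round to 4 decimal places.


R_target = 0.9723
lambda = 0.0458
-ln(0.9723) = 0.0281
T = 0.0281 / 0.0458
T = 0.6133

0.6133


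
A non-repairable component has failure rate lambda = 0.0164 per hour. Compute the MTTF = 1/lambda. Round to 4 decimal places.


lambda = 0.0164
MTTF = 1 / 0.0164
MTTF = 60.9756

60.9756


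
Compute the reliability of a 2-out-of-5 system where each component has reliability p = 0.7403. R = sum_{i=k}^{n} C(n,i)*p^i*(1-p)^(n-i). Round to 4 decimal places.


k = 2, n = 5, p = 0.7403
i=2: C(5,2)=10 * 0.7403^2 * 0.2597^3 = 0.096
i=3: C(5,3)=10 * 0.7403^3 * 0.2597^2 = 0.2736
i=4: C(5,4)=5 * 0.7403^4 * 0.2597^1 = 0.39
i=5: C(5,5)=1 * 0.7403^5 * 0.2597^0 = 0.2224
R = sum of terms = 0.982

0.982


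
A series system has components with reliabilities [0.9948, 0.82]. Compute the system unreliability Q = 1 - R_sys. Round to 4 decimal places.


Components: [0.9948, 0.82]
After component 1: product = 0.9948
After component 2: product = 0.8157
R_sys = 0.8157
Q = 1 - 0.8157 = 0.1843

0.1843


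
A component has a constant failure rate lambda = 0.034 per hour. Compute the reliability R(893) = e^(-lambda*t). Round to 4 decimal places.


lambda = 0.034
t = 893
lambda * t = 30.362
R(t) = e^(-30.362)
R(t) = 0.0

0.0


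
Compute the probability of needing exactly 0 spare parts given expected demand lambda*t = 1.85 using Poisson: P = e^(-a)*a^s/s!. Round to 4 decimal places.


a = 1.85, s = 0
e^(-a) = e^(-1.85) = 0.1572
a^s = 1.85^0 = 1.0
s! = 1
P = 0.1572 * 1.0 / 1
P = 0.1572

0.1572


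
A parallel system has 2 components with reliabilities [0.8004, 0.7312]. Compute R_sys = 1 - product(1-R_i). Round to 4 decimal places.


Components: [0.8004, 0.7312]
(1 - 0.8004) = 0.1996, running product = 0.1996
(1 - 0.7312) = 0.2688, running product = 0.0537
Product of (1-R_i) = 0.0537
R_sys = 1 - 0.0537 = 0.9463

0.9463


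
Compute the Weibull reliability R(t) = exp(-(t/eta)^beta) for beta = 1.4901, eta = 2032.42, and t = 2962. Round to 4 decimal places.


beta = 1.4901, eta = 2032.42, t = 2962
t/eta = 2962 / 2032.42 = 1.4574
(t/eta)^beta = 1.4574^1.4901 = 1.7528
R(t) = exp(-1.7528)
R(t) = 0.1733

0.1733


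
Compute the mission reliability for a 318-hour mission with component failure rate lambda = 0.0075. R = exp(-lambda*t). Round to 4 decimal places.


lambda = 0.0075
mission_time = 318
lambda * t = 0.0075 * 318 = 2.385
R = exp(-2.385)
R = 0.0921

0.0921


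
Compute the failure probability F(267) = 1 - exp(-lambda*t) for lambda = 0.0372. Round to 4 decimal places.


lambda = 0.0372, t = 267
lambda * t = 9.9324
exp(-9.9324) = 0.0
F(t) = 1 - 0.0
F(t) = 1.0

1.0


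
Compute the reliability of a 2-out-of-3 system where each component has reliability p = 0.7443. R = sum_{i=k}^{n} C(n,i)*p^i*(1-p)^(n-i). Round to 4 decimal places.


k = 2, n = 3, p = 0.7443
i=2: C(3,2)=3 * 0.7443^2 * 0.2557^1 = 0.425
i=3: C(3,3)=1 * 0.7443^3 * 0.2557^0 = 0.4123
R = sum of terms = 0.8373

0.8373


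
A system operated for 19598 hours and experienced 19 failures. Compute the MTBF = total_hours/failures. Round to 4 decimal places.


total_hours = 19598
failures = 19
MTBF = 19598 / 19
MTBF = 1031.4737

1031.4737


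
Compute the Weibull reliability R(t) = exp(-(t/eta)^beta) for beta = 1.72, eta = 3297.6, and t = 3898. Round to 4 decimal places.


beta = 1.72, eta = 3297.6, t = 3898
t/eta = 3898 / 3297.6 = 1.1821
(t/eta)^beta = 1.1821^1.72 = 1.3334
R(t) = exp(-1.3334)
R(t) = 0.2636

0.2636


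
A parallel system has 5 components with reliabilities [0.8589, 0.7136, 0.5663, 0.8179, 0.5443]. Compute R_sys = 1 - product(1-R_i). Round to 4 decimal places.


Components: [0.8589, 0.7136, 0.5663, 0.8179, 0.5443]
(1 - 0.8589) = 0.1411, running product = 0.1411
(1 - 0.7136) = 0.2864, running product = 0.0404
(1 - 0.5663) = 0.4337, running product = 0.0175
(1 - 0.8179) = 0.1821, running product = 0.0032
(1 - 0.5443) = 0.4557, running product = 0.0015
Product of (1-R_i) = 0.0015
R_sys = 1 - 0.0015 = 0.9985

0.9985


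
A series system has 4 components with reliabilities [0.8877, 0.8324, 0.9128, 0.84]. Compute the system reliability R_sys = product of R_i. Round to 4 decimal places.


Components: [0.8877, 0.8324, 0.9128, 0.84]
After component 1 (R=0.8877): product = 0.8877
After component 2 (R=0.8324): product = 0.7389
After component 3 (R=0.9128): product = 0.6745
After component 4 (R=0.84): product = 0.5666
R_sys = 0.5666

0.5666


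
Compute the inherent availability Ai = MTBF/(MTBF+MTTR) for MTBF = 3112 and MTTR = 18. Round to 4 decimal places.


MTBF = 3112
MTTR = 18
MTBF + MTTR = 3130
Ai = 3112 / 3130
Ai = 0.9942

0.9942


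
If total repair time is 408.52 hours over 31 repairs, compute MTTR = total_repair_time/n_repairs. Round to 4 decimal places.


total_repair_time = 408.52
n_repairs = 31
MTTR = 408.52 / 31
MTTR = 13.1781

13.1781


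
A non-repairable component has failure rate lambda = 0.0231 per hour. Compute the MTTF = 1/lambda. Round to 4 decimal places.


lambda = 0.0231
MTTF = 1 / 0.0231
MTTF = 43.29

43.29


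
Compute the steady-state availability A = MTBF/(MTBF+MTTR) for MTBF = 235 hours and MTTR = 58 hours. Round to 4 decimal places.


MTBF = 235
MTTR = 58
MTBF + MTTR = 293
A = 235 / 293
A = 0.802

0.802


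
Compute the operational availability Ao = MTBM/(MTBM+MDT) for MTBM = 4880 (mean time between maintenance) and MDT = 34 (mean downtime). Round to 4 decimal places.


MTBM = 4880
MDT = 34
MTBM + MDT = 4914
Ao = 4880 / 4914
Ao = 0.9931

0.9931


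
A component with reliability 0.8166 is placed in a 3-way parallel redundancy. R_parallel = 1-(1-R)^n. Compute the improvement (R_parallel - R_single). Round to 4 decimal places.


R_single = 0.8166, n = 3
1 - R_single = 0.1834
(1 - R_single)^n = 0.1834^3 = 0.0062
R_parallel = 1 - 0.0062 = 0.9938
Improvement = 0.9938 - 0.8166
Improvement = 0.1772

0.1772


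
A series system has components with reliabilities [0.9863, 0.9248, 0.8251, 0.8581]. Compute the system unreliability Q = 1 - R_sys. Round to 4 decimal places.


Components: [0.9863, 0.9248, 0.8251, 0.8581]
After component 1: product = 0.9863
After component 2: product = 0.9121
After component 3: product = 0.7526
After component 4: product = 0.6458
R_sys = 0.6458
Q = 1 - 0.6458 = 0.3542

0.3542


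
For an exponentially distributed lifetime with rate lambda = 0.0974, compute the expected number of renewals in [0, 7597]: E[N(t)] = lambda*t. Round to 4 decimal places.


lambda = 0.0974
t = 7597
E[N(t)] = lambda * t
E[N(t)] = 0.0974 * 7597
E[N(t)] = 739.9478

739.9478


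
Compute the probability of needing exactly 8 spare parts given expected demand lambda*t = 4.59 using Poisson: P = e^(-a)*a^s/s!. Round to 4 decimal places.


a = 4.59, s = 8
e^(-a) = e^(-4.59) = 0.0102
a^s = 4.59^8 = 197015.9941
s! = 40320
P = 0.0102 * 197015.9941 / 40320
P = 0.0496

0.0496


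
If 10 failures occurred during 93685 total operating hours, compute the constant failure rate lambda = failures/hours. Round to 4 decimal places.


failures = 10
total_hours = 93685
lambda = 10 / 93685
lambda = 0.0001

0.0001


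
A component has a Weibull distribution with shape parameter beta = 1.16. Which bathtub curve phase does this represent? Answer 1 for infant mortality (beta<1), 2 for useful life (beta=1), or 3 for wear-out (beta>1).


beta = 1.16
Compare beta to 1:
beta < 1 => infant mortality (phase 1)
beta = 1 => useful life (phase 2)
beta > 1 => wear-out (phase 3)
Since beta = 1.16, this is wear-out (increasing failure rate)
Phase = 3

3


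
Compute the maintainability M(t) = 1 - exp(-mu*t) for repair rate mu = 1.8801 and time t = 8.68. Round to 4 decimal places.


mu = 1.8801, t = 8.68
mu * t = 1.8801 * 8.68 = 16.3193
exp(-16.3193) = 0.0
M(t) = 1 - 0.0
M(t) = 1.0

1.0


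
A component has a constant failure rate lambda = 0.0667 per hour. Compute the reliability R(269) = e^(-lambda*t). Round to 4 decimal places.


lambda = 0.0667
t = 269
lambda * t = 17.9423
R(t) = e^(-17.9423)
R(t) = 0.0

0.0


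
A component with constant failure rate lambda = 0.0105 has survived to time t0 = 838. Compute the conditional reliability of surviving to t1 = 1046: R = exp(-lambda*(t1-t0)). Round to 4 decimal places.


lambda = 0.0105
t0 = 838, t1 = 1046
t1 - t0 = 208
lambda * (t1-t0) = 0.0105 * 208 = 2.184
R = exp(-2.184)
R = 0.1126

0.1126


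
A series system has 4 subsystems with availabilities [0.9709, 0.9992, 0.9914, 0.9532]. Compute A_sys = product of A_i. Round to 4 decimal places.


Subsystems: [0.9709, 0.9992, 0.9914, 0.9532]
After subsystem 1 (A=0.9709): product = 0.9709
After subsystem 2 (A=0.9992): product = 0.9701
After subsystem 3 (A=0.9914): product = 0.9618
After subsystem 4 (A=0.9532): product = 0.9168
A_sys = 0.9168

0.9168


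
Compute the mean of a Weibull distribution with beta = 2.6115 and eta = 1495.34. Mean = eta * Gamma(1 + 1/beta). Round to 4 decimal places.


beta = 2.6115, eta = 1495.34
1/beta = 0.3829
1 + 1/beta = 1.3829
Gamma(1.3829) = 0.8883
Mean = 1495.34 * 0.8883
Mean = 1328.3524

1328.3524


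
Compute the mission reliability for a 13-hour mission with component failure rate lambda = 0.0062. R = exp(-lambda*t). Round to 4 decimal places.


lambda = 0.0062
mission_time = 13
lambda * t = 0.0062 * 13 = 0.0806
R = exp(-0.0806)
R = 0.9226

0.9226


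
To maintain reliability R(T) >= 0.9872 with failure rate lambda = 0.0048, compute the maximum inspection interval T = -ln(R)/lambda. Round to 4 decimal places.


R_target = 0.9872
lambda = 0.0048
-ln(0.9872) = 0.0129
T = 0.0129 / 0.0048
T = 2.6839

2.6839


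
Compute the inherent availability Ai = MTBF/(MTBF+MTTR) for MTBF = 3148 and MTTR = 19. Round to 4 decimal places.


MTBF = 3148
MTTR = 19
MTBF + MTTR = 3167
Ai = 3148 / 3167
Ai = 0.994

0.994


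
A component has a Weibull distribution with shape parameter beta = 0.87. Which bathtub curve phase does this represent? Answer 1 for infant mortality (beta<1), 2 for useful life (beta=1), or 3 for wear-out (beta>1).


beta = 0.87
Compare beta to 1:
beta < 1 => infant mortality (phase 1)
beta = 1 => useful life (phase 2)
beta > 1 => wear-out (phase 3)
Since beta = 0.87, this is infant mortality (decreasing failure rate)
Phase = 1

1


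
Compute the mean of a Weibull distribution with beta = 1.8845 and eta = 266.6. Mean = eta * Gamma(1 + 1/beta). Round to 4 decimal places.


beta = 1.8845, eta = 266.6
1/beta = 0.5306
1 + 1/beta = 1.5306
Gamma(1.5306) = 0.8876
Mean = 266.6 * 0.8876
Mean = 236.6354

236.6354


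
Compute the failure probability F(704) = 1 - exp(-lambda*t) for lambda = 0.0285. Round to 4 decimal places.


lambda = 0.0285, t = 704
lambda * t = 20.064
exp(-20.064) = 0.0
F(t) = 1 - 0.0
F(t) = 1.0

1.0


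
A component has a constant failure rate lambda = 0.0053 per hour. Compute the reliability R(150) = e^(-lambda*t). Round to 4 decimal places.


lambda = 0.0053
t = 150
lambda * t = 0.795
R(t) = e^(-0.795)
R(t) = 0.4516

0.4516


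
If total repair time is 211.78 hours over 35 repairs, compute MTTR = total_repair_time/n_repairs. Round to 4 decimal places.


total_repair_time = 211.78
n_repairs = 35
MTTR = 211.78 / 35
MTTR = 6.0509

6.0509


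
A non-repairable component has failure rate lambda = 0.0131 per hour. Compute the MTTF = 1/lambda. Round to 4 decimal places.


lambda = 0.0131
MTTF = 1 / 0.0131
MTTF = 76.3359

76.3359


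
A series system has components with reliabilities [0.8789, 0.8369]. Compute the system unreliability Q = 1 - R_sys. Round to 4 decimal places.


Components: [0.8789, 0.8369]
After component 1: product = 0.8789
After component 2: product = 0.7356
R_sys = 0.7356
Q = 1 - 0.7356 = 0.2644

0.2644


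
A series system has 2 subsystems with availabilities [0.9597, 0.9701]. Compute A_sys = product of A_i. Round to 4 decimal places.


Subsystems: [0.9597, 0.9701]
After subsystem 1 (A=0.9597): product = 0.9597
After subsystem 2 (A=0.9701): product = 0.931
A_sys = 0.931

0.931


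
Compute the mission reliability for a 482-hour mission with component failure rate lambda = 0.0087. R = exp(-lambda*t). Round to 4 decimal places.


lambda = 0.0087
mission_time = 482
lambda * t = 0.0087 * 482 = 4.1934
R = exp(-4.1934)
R = 0.0151

0.0151


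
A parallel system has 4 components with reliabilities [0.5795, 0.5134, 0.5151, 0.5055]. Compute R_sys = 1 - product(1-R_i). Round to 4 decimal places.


Components: [0.5795, 0.5134, 0.5151, 0.5055]
(1 - 0.5795) = 0.4205, running product = 0.4205
(1 - 0.5134) = 0.4866, running product = 0.2046
(1 - 0.5151) = 0.4849, running product = 0.0992
(1 - 0.5055) = 0.4945, running product = 0.0491
Product of (1-R_i) = 0.0491
R_sys = 1 - 0.0491 = 0.9509

0.9509


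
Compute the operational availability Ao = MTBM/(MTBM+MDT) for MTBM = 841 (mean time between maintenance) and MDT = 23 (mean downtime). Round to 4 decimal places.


MTBM = 841
MDT = 23
MTBM + MDT = 864
Ao = 841 / 864
Ao = 0.9734

0.9734


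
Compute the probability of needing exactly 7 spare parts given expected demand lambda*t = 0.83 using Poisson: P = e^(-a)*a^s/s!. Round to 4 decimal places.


a = 0.83, s = 7
e^(-a) = e^(-0.83) = 0.436
a^s = 0.83^7 = 0.2714
s! = 5040
P = 0.436 * 0.2714 / 5040
P = 0.0

0.0


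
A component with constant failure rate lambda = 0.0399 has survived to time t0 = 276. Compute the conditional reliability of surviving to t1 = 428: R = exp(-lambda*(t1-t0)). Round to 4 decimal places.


lambda = 0.0399
t0 = 276, t1 = 428
t1 - t0 = 152
lambda * (t1-t0) = 0.0399 * 152 = 6.0648
R = exp(-6.0648)
R = 0.0023

0.0023


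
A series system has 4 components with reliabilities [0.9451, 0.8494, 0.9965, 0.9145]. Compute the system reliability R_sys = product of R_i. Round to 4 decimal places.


Components: [0.9451, 0.8494, 0.9965, 0.9145]
After component 1 (R=0.9451): product = 0.9451
After component 2 (R=0.8494): product = 0.8028
After component 3 (R=0.9965): product = 0.8
After component 4 (R=0.9145): product = 0.7316
R_sys = 0.7316

0.7316


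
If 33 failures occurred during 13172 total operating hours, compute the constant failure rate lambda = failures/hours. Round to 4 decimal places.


failures = 33
total_hours = 13172
lambda = 33 / 13172
lambda = 0.0025

0.0025


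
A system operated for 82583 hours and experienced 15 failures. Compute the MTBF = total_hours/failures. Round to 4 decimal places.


total_hours = 82583
failures = 15
MTBF = 82583 / 15
MTBF = 5505.5333

5505.5333


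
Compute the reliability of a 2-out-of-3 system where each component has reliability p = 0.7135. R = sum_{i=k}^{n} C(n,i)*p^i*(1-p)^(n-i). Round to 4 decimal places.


k = 2, n = 3, p = 0.7135
i=2: C(3,2)=3 * 0.7135^2 * 0.2865^1 = 0.4376
i=3: C(3,3)=1 * 0.7135^3 * 0.2865^0 = 0.3632
R = sum of terms = 0.8008

0.8008


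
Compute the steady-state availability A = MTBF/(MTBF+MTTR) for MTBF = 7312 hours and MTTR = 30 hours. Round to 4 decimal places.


MTBF = 7312
MTTR = 30
MTBF + MTTR = 7342
A = 7312 / 7342
A = 0.9959

0.9959


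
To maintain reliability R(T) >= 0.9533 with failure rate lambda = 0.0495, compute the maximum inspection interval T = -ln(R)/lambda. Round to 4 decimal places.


R_target = 0.9533
lambda = 0.0495
-ln(0.9533) = 0.0478
T = 0.0478 / 0.0495
T = 0.9662

0.9662


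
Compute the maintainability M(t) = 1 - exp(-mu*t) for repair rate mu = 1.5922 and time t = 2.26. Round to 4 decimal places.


mu = 1.5922, t = 2.26
mu * t = 1.5922 * 2.26 = 3.5984
exp(-3.5984) = 0.0274
M(t) = 1 - 0.0274
M(t) = 0.9726

0.9726


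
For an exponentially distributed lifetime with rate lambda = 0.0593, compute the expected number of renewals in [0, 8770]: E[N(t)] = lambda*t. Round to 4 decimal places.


lambda = 0.0593
t = 8770
E[N(t)] = lambda * t
E[N(t)] = 0.0593 * 8770
E[N(t)] = 520.061

520.061


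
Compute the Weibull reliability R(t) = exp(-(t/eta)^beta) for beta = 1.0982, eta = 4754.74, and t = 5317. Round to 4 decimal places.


beta = 1.0982, eta = 4754.74, t = 5317
t/eta = 5317 / 4754.74 = 1.1183
(t/eta)^beta = 1.1183^1.0982 = 1.1306
R(t) = exp(-1.1306)
R(t) = 0.3228

0.3228


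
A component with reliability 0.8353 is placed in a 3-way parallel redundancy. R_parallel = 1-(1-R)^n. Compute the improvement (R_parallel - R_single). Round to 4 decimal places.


R_single = 0.8353, n = 3
1 - R_single = 0.1647
(1 - R_single)^n = 0.1647^3 = 0.0045
R_parallel = 1 - 0.0045 = 0.9955
Improvement = 0.9955 - 0.8353
Improvement = 0.1602

0.1602


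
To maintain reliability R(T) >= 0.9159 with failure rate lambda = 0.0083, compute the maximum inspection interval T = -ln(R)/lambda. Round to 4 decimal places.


R_target = 0.9159
lambda = 0.0083
-ln(0.9159) = 0.0878
T = 0.0878 / 0.0083
T = 10.5841

10.5841


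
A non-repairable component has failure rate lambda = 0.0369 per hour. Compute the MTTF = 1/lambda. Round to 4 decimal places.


lambda = 0.0369
MTTF = 1 / 0.0369
MTTF = 27.1003

27.1003


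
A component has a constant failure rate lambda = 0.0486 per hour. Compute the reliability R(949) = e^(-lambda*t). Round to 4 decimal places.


lambda = 0.0486
t = 949
lambda * t = 46.1214
R(t) = e^(-46.1214)
R(t) = 0.0

0.0


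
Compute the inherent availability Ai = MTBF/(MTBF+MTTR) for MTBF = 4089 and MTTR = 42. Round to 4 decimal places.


MTBF = 4089
MTTR = 42
MTBF + MTTR = 4131
Ai = 4089 / 4131
Ai = 0.9898

0.9898


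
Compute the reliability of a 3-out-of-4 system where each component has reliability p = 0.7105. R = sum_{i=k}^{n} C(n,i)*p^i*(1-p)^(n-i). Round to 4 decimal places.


k = 3, n = 4, p = 0.7105
i=3: C(4,3)=4 * 0.7105^3 * 0.2895^1 = 0.4153
i=4: C(4,4)=1 * 0.7105^4 * 0.2895^0 = 0.2548
R = sum of terms = 0.6702

0.6702


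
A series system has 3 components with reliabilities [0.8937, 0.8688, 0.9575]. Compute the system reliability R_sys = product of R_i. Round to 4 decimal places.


Components: [0.8937, 0.8688, 0.9575]
After component 1 (R=0.8937): product = 0.8937
After component 2 (R=0.8688): product = 0.7764
After component 3 (R=0.9575): product = 0.7434
R_sys = 0.7434

0.7434


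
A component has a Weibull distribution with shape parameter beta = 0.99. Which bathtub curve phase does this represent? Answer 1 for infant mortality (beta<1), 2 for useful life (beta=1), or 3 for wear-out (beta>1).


beta = 0.99
Compare beta to 1:
beta < 1 => infant mortality (phase 1)
beta = 1 => useful life (phase 2)
beta > 1 => wear-out (phase 3)
Since beta = 0.99, this is infant mortality (decreasing failure rate)
Phase = 1

1


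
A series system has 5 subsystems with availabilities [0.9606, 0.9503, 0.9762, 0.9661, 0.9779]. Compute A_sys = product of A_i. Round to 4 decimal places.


Subsystems: [0.9606, 0.9503, 0.9762, 0.9661, 0.9779]
After subsystem 1 (A=0.9606): product = 0.9606
After subsystem 2 (A=0.9503): product = 0.9129
After subsystem 3 (A=0.9762): product = 0.8911
After subsystem 4 (A=0.9661): product = 0.8609
After subsystem 5 (A=0.9779): product = 0.8419
A_sys = 0.8419

0.8419


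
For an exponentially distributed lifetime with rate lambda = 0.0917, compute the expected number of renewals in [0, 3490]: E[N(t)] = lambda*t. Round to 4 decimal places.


lambda = 0.0917
t = 3490
E[N(t)] = lambda * t
E[N(t)] = 0.0917 * 3490
E[N(t)] = 320.033

320.033


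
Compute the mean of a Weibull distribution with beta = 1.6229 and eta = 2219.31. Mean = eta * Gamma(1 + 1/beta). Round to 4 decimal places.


beta = 1.6229, eta = 2219.31
1/beta = 0.6162
1 + 1/beta = 1.6162
Gamma(1.6162) = 0.8954
Mean = 2219.31 * 0.8954
Mean = 1987.2584

1987.2584


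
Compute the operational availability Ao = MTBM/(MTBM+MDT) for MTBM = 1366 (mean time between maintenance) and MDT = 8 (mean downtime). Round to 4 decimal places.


MTBM = 1366
MDT = 8
MTBM + MDT = 1374
Ao = 1366 / 1374
Ao = 0.9942

0.9942


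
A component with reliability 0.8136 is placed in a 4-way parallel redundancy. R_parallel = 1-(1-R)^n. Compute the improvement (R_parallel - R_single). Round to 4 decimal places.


R_single = 0.8136, n = 4
1 - R_single = 0.1864
(1 - R_single)^n = 0.1864^4 = 0.0012
R_parallel = 1 - 0.0012 = 0.9988
Improvement = 0.9988 - 0.8136
Improvement = 0.1852

0.1852


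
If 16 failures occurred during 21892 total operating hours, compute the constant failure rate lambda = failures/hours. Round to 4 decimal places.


failures = 16
total_hours = 21892
lambda = 16 / 21892
lambda = 0.0007

0.0007


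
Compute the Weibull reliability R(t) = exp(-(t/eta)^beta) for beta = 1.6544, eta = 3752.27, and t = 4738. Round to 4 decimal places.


beta = 1.6544, eta = 3752.27, t = 4738
t/eta = 4738 / 3752.27 = 1.2627
(t/eta)^beta = 1.2627^1.6544 = 1.4709
R(t) = exp(-1.4709)
R(t) = 0.2297

0.2297


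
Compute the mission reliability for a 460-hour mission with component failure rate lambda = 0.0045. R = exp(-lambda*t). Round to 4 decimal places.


lambda = 0.0045
mission_time = 460
lambda * t = 0.0045 * 460 = 2.07
R = exp(-2.07)
R = 0.1262

0.1262


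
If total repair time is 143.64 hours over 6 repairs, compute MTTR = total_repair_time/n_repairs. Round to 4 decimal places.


total_repair_time = 143.64
n_repairs = 6
MTTR = 143.64 / 6
MTTR = 23.94

23.94


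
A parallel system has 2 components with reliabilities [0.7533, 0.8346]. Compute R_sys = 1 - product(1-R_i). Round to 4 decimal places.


Components: [0.7533, 0.8346]
(1 - 0.7533) = 0.2467, running product = 0.2467
(1 - 0.8346) = 0.1654, running product = 0.0408
Product of (1-R_i) = 0.0408
R_sys = 1 - 0.0408 = 0.9592

0.9592


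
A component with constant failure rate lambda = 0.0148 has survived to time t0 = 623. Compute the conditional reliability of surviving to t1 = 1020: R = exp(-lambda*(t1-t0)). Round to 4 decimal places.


lambda = 0.0148
t0 = 623, t1 = 1020
t1 - t0 = 397
lambda * (t1-t0) = 0.0148 * 397 = 5.8756
R = exp(-5.8756)
R = 0.0028

0.0028


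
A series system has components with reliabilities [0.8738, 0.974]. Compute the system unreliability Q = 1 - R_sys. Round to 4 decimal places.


Components: [0.8738, 0.974]
After component 1: product = 0.8738
After component 2: product = 0.8511
R_sys = 0.8511
Q = 1 - 0.8511 = 0.1489

0.1489


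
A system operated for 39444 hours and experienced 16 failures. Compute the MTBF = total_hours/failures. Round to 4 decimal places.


total_hours = 39444
failures = 16
MTBF = 39444 / 16
MTBF = 2465.25

2465.25


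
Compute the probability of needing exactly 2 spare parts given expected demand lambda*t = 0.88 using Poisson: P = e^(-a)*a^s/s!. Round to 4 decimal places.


a = 0.88, s = 2
e^(-a) = e^(-0.88) = 0.4148
a^s = 0.88^2 = 0.7744
s! = 2
P = 0.4148 * 0.7744 / 2
P = 0.1606

0.1606


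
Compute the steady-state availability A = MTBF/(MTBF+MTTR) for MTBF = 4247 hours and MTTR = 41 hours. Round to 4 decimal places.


MTBF = 4247
MTTR = 41
MTBF + MTTR = 4288
A = 4247 / 4288
A = 0.9904

0.9904


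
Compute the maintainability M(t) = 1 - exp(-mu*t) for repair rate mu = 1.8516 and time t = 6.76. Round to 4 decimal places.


mu = 1.8516, t = 6.76
mu * t = 1.8516 * 6.76 = 12.5168
exp(-12.5168) = 0.0
M(t) = 1 - 0.0
M(t) = 1.0

1.0


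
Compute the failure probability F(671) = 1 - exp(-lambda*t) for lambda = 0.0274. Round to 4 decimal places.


lambda = 0.0274, t = 671
lambda * t = 18.3854
exp(-18.3854) = 0.0
F(t) = 1 - 0.0
F(t) = 1.0

1.0


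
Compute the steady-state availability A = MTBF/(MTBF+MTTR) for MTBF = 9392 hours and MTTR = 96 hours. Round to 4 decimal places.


MTBF = 9392
MTTR = 96
MTBF + MTTR = 9488
A = 9392 / 9488
A = 0.9899

0.9899


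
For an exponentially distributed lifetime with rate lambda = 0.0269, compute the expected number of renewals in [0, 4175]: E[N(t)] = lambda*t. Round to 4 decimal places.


lambda = 0.0269
t = 4175
E[N(t)] = lambda * t
E[N(t)] = 0.0269 * 4175
E[N(t)] = 112.3075

112.3075


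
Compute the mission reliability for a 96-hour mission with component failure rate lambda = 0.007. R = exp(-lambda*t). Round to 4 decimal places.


lambda = 0.007
mission_time = 96
lambda * t = 0.007 * 96 = 0.672
R = exp(-0.672)
R = 0.5107

0.5107


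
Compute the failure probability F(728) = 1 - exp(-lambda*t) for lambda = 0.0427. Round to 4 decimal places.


lambda = 0.0427, t = 728
lambda * t = 31.0856
exp(-31.0856) = 0.0
F(t) = 1 - 0.0
F(t) = 1.0

1.0


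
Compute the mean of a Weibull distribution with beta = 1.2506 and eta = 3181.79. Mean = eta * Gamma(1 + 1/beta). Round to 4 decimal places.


beta = 1.2506, eta = 3181.79
1/beta = 0.7996
1 + 1/beta = 1.7996
Gamma(1.7996) = 0.9313
Mean = 3181.79 * 0.9313
Mean = 2963.1436

2963.1436


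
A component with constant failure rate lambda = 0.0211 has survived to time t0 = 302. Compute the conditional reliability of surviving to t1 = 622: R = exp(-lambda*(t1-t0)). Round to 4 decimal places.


lambda = 0.0211
t0 = 302, t1 = 622
t1 - t0 = 320
lambda * (t1-t0) = 0.0211 * 320 = 6.752
R = exp(-6.752)
R = 0.0012

0.0012


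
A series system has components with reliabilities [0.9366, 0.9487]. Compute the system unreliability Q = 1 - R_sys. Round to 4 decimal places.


Components: [0.9366, 0.9487]
After component 1: product = 0.9366
After component 2: product = 0.8886
R_sys = 0.8886
Q = 1 - 0.8886 = 0.1114

0.1114


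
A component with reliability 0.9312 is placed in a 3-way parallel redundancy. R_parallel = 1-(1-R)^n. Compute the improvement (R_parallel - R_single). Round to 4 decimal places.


R_single = 0.9312, n = 3
1 - R_single = 0.0688
(1 - R_single)^n = 0.0688^3 = 0.0003
R_parallel = 1 - 0.0003 = 0.9997
Improvement = 0.9997 - 0.9312
Improvement = 0.0685

0.0685


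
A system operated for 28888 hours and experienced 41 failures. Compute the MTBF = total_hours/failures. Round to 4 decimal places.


total_hours = 28888
failures = 41
MTBF = 28888 / 41
MTBF = 704.5854

704.5854


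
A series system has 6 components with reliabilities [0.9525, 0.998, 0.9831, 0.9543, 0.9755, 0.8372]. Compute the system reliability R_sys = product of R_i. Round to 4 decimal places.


Components: [0.9525, 0.998, 0.9831, 0.9543, 0.9755, 0.8372]
After component 1 (R=0.9525): product = 0.9525
After component 2 (R=0.998): product = 0.9506
After component 3 (R=0.9831): product = 0.9345
After component 4 (R=0.9543): product = 0.8918
After component 5 (R=0.9755): product = 0.87
After component 6 (R=0.8372): product = 0.7283
R_sys = 0.7283

0.7283


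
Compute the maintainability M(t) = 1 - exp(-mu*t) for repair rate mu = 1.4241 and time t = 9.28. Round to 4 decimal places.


mu = 1.4241, t = 9.28
mu * t = 1.4241 * 9.28 = 13.2156
exp(-13.2156) = 0.0
M(t) = 1 - 0.0
M(t) = 1.0

1.0


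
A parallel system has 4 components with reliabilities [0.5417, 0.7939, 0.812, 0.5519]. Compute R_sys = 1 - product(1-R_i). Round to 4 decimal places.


Components: [0.5417, 0.7939, 0.812, 0.5519]
(1 - 0.5417) = 0.4583, running product = 0.4583
(1 - 0.7939) = 0.2061, running product = 0.0945
(1 - 0.812) = 0.188, running product = 0.0178
(1 - 0.5519) = 0.4481, running product = 0.008
Product of (1-R_i) = 0.008
R_sys = 1 - 0.008 = 0.992

0.992


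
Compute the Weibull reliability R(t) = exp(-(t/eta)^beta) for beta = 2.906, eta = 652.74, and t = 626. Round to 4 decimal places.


beta = 2.906, eta = 652.74, t = 626
t/eta = 626 / 652.74 = 0.959
(t/eta)^beta = 0.959^2.906 = 0.8855
R(t) = exp(-0.8855)
R(t) = 0.4125

0.4125


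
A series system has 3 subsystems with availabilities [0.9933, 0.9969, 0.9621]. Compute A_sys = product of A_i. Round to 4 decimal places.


Subsystems: [0.9933, 0.9969, 0.9621]
After subsystem 1 (A=0.9933): product = 0.9933
After subsystem 2 (A=0.9969): product = 0.9902
After subsystem 3 (A=0.9621): product = 0.9527
A_sys = 0.9527

0.9527
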